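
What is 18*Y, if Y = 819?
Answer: 14742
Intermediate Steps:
18*Y = 18*819 = 14742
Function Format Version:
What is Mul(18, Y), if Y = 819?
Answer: 14742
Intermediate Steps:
Mul(18, Y) = Mul(18, 819) = 14742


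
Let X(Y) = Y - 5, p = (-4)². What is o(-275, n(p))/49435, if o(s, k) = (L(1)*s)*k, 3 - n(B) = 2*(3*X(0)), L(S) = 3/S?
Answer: -5445/9887 ≈ -0.55072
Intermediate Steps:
p = 16
X(Y) = -5 + Y
n(B) = 33 (n(B) = 3 - 2*3*(-5 + 0) = 3 - 2*3*(-5) = 3 - 2*(-15) = 3 - 1*(-30) = 3 + 30 = 33)
o(s, k) = 3*k*s (o(s, k) = ((3/1)*s)*k = ((3*1)*s)*k = (3*s)*k = 3*k*s)
o(-275, n(p))/49435 = (3*33*(-275))/49435 = -27225*1/49435 = -5445/9887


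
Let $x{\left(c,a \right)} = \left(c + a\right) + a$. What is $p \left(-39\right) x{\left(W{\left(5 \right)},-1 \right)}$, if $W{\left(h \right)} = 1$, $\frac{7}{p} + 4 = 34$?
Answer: $\frac{91}{10} \approx 9.1$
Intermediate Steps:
$p = \frac{7}{30}$ ($p = \frac{7}{-4 + 34} = \frac{7}{30} \approx 0.23333$)
$x{\left(c,a \right)} = c + 2 a$ ($x{\left(c,a \right)} = \left(a + c\right) + a = c + 2 a$)
$p \left(-39\right) x{\left(W{\left(5 \right)},-1 \right)} = \frac{7}{30} \left(-39\right) \left(1 + 2 \left(-1\right)\right) = - \frac{91 \left(1 - 2\right)}{10} = \left(- \frac{91}{10}\right) \left(-1\right) = \frac{91}{10}$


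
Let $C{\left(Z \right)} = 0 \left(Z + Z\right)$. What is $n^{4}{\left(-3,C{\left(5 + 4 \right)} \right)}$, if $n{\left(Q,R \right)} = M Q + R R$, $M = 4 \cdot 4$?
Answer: $5308416$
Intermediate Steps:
$M = 16$
$C{\left(Z \right)} = 0$ ($C{\left(Z \right)} = 0 \cdot 2 Z = 0$)
$n{\left(Q,R \right)} = R^{2} + 16 Q$ ($n{\left(Q,R \right)} = 16 Q + R R = 16 Q + R^{2} = R^{2} + 16 Q$)
$n^{4}{\left(-3,C{\left(5 + 4 \right)} \right)} = \left(0^{2} + 16 \left(-3\right)\right)^{4} = \left(0 - 48\right)^{4} = \left(-48\right)^{4} = 5308416$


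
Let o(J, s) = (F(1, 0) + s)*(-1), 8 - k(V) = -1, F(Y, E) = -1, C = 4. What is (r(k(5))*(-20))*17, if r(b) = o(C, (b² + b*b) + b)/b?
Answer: 57800/9 ≈ 6422.2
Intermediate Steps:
k(V) = 9 (k(V) = 8 - 1*(-1) = 8 + 1 = 9)
o(J, s) = 1 - s (o(J, s) = (-1 + s)*(-1) = 1 - s)
r(b) = (1 - b - 2*b²)/b (r(b) = (1 - ((b² + b*b) + b))/b = (1 - ((b² + b²) + b))/b = (1 - (2*b² + b))/b = (1 - (b + 2*b²))/b = (1 + (-b - 2*b²))/b = (1 - b - 2*b²)/b)
(r(k(5))*(-20))*17 = ((-1 + 1/9 - 2*9)*(-20))*17 = ((-1 + ⅑ - 18)*(-20))*17 = -170/9*(-20)*17 = (3400/9)*17 = 57800/9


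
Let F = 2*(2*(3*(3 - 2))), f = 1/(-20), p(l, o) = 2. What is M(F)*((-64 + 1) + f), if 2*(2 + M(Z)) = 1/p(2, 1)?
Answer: 8827/80 ≈ 110.34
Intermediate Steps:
f = -1/20 ≈ -0.050000
F = 12 (F = 2*(2*(3*1)) = 2*(2*3) = 2*6 = 12)
M(Z) = -7/4 (M(Z) = -2 + (1/2)/2 = -2 + (1/2)*(1/2) = -2 + 1/4 = -7/4)
M(F)*((-64 + 1) + f) = -7*((-64 + 1) - 1/20)/4 = -7*(-63 - 1/20)/4 = -7/4*(-1261/20) = 8827/80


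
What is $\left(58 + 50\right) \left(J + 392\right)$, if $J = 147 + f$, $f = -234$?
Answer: $32940$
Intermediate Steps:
$J = -87$ ($J = 147 - 234 = -87$)
$\left(58 + 50\right) \left(J + 392\right) = \left(58 + 50\right) \left(-87 + 392\right) = 108 \cdot 305 = 32940$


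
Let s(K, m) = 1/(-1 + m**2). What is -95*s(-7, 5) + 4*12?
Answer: 1057/24 ≈ 44.042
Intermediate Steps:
-95*s(-7, 5) + 4*12 = -95/(-1 + 5**2) + 4*12 = -95/(-1 + 25) + 48 = -95/24 + 48 = 1057/24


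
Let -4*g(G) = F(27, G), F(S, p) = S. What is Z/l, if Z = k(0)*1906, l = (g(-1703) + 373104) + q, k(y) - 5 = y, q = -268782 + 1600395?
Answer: 38120/6818841 ≈ 0.0055904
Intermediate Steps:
q = 1331613
k(y) = 5 + y
g(G) = -27/4 (g(G) = -¼*27 = -27/4)
l = 6818841/4 (l = (-27/4 + 373104) + 1331613 = 1492389/4 + 1331613 = 6818841/4 ≈ 1.7047e+6)
Z = 9530 (Z = (5 + 0)*1906 = 5*1906 = 9530)
Z/l = 9530/(6818841/4) = 9530*(4/6818841) = 38120/6818841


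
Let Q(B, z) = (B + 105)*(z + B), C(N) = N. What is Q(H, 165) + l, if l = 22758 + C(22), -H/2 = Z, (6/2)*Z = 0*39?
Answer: 40105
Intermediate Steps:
Z = 0 (Z = (0*39)/3 = (⅓)*0 = 0)
H = 0 (H = -2*0 = 0)
Q(B, z) = (105 + B)*(B + z)
l = 22780 (l = 22758 + 22 = 22780)
Q(H, 165) + l = (0² + 105*0 + 105*165 + 0*165) + 22780 = (0 + 0 + 17325 + 0) + 22780 = 17325 + 22780 = 40105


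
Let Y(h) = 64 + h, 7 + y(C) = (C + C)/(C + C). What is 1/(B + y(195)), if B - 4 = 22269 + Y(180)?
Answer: 1/22511 ≈ 4.4423e-5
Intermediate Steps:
y(C) = -6 (y(C) = -7 + (C + C)/(C + C) = -7 + (2*C)/((2*C)) = -7 + (2*C)*(1/(2*C)) = -7 + 1 = -6)
B = 22517 (B = 4 + (22269 + (64 + 180)) = 4 + (22269 + 244) = 4 + 22513 = 22517)
1/(B + y(195)) = 1/(22517 - 6) = 1/22511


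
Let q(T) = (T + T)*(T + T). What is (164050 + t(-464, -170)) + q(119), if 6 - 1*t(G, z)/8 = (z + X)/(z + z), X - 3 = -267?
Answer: 18762202/85 ≈ 2.2073e+5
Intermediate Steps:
X = -264 (X = 3 - 267 = -264)
q(T) = 4*T**2 (q(T) = (2*T)*(2*T) = 4*T**2)
t(G, z) = 48 - 4*(-264 + z)/z (t(G, z) = 48 - 8*(z - 264)/(z + z) = 48 - 8*(-264 + z)/(2*z) = 48 - 8*(-264 + z)*1/(2*z) = 48 - 4*(-264 + z)/z)
(164050 + t(-464, -170)) + q(119) = (164050 + (44 + 1056/(-170))) + 4*119**2 = (164050 + (44 + 1056*(-1/170))) + 4*14161 = (164050 + (44 - 528/85)) + 56644 = (164050 + 3212/85) + 56644 = 13947462/85 + 56644 = 18762202/85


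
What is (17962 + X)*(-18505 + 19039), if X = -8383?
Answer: 5115186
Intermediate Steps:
(17962 + X)*(-18505 + 19039) = (17962 - 8383)*(-18505 + 19039) = 9579*534 = 5115186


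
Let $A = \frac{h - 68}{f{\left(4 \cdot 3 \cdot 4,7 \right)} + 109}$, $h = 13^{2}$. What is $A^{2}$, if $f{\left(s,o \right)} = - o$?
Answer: $\frac{10201}{10404} \approx 0.98049$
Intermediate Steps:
$h = 169$
$A = \frac{101}{102}$ ($A = \frac{169 - 68}{\left(-1\right) 7 + 109} = \frac{101}{-7 + 109} = \frac{101}{102} \approx 0.9902$)
$A^{2} = \left(\frac{101}{102}\right)^{2} = \frac{10201}{10404}$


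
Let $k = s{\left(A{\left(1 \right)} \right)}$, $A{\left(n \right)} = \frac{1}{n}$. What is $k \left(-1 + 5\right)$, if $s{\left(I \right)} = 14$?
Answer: $56$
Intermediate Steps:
$k = 14$
$k \left(-1 + 5\right) = 14 \left(-1 + 5\right) = 14 \cdot 4 = 56$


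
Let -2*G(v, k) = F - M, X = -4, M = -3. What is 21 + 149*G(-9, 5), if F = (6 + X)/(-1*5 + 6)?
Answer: -703/2 ≈ -351.50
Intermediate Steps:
F = 2 (F = (6 - 4)/(-1*5 + 6) = 2/(-5 + 6) = 2/1 = 2*1 = 2)
G(v, k) = -5/2 (G(v, k) = -(2 - 1*(-3))/2 = -(2 + 3)/2 = -½*5 = -5/2)
21 + 149*G(-9, 5) = 21 + 149*(-5/2) = 21 - 745/2 = -703/2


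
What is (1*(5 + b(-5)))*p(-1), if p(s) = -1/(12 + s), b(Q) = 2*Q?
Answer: 5/11 ≈ 0.45455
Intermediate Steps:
(1*(5 + b(-5)))*p(-1) = (1*(5 + 2*(-5)))*(-1/(12 - 1)) = (1*(5 - 10))*(-1/11) = (1*(-5))*(-1*1/11) = -5*(-1/11) = 5/11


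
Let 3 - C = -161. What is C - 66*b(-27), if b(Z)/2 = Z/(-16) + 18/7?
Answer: -11149/28 ≈ -398.18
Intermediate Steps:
C = 164 (C = 3 - 1*(-161) = 3 + 161 = 164)
b(Z) = 36/7 - Z/8 (b(Z) = 2*(Z/(-16) + 18/7) = 2*(Z*(-1/16) + 18*(⅐)) = 2*(-Z/16 + 18/7) = 2*(18/7 - Z/16) = 36/7 - Z/8)
C - 66*b(-27) = 164 - 66*(36/7 - ⅛*(-27)) = 164 - 66*(36/7 + 27/8) = 164 - 66*477/56 = 164 - 15741/28 = -11149/28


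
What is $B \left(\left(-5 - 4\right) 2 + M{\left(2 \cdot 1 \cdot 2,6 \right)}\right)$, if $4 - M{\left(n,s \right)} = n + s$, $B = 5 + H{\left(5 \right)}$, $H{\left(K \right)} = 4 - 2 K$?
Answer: $24$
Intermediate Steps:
$B = -1$ ($B = 5 + \left(4 - 10\right) = 5 - 6 = -1$)
$M{\left(n,s \right)} = 4 - n - s$ ($M{\left(n,s \right)} = 4 - \left(n + s\right) = 4 - n - s$)
$B \left(\left(-5 - 4\right) 2 + M{\left(2 \cdot 1 \cdot 2,6 \right)}\right) = - (\left(-5 - 4\right) 2 - \left(2 + 2 \cdot 1 \cdot 2\right)) = - (\left(-9\right) 2 - \left(2 + 4\right)) = - (-18 - 6) = \left(-1\right) \left(-24\right) = 24$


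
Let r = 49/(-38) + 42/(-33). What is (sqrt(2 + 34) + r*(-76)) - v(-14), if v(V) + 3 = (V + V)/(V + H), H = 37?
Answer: 51851/253 ≈ 204.94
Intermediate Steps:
r = -1071/418 (r = 49*(-1/38) + 42*(-1/33) = -49/38 - 14/11 = -1071/418 ≈ -2.5622)
v(V) = -3 + 2*V/(37 + V) (v(V) = -3 + (V + V)/(V + 37) = -3 + (2*V)/(37 + V) = -3 + 2*V/(37 + V))
(sqrt(2 + 34) + r*(-76)) - v(-14) = (sqrt(2 + 34) - 1071/418*(-76)) - (-111 - 1*(-14))/(37 - 14) = (sqrt(36) + 2142/11) - (-111 + 14)/23 = (6 + 2142/11) - (-97)/23 = 2208/11 - 1*(-97/23) = 2208/11 + 97/23 = 51851/253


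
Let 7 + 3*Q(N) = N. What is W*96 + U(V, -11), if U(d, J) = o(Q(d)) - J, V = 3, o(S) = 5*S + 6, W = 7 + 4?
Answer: 3199/3 ≈ 1066.3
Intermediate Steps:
Q(N) = -7/3 + N/3
W = 11
o(S) = 6 + 5*S
U(d, J) = -17/3 - J + 5*d/3 (U(d, J) = (6 + 5*(-7/3 + d/3)) - J = (6 + (-35/3 + 5*d/3)) - J = (-17/3 + 5*d/3) - J = -17/3 - J + 5*d/3)
W*96 + U(V, -11) = 11*96 + (-17/3 - 1*(-11) + (5/3)*3) = 1056 + (-17/3 + 11 + 5) = 1056 + 31/3 = 3199/3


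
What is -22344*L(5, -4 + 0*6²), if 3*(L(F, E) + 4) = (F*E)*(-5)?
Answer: -655424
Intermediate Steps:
L(F, E) = -4 - 5*E*F/3 (L(F, E) = -4 + ((F*E)*(-5))/3 = -4 + ((E*F)*(-5))/3 = -4 + (-5*E*F)/3 = -4 - 5*E*F/3)
-22344*L(5, -4 + 0*6²) = -22344*(-4 - 5/3*(-4 + 0*6²)*5) = -22344*(-4 - 5/3*(-4 + 0*36)*5) = -22344*(-4 - 5/3*(-4 + 0)*5) = -22344*(-4 - 5/3*(-4)*5) = -22344*(-4 + 100/3) = -22344*88/3 = -655424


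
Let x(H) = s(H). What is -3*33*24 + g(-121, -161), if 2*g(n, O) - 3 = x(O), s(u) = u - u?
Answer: -4749/2 ≈ -2374.5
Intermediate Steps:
s(u) = 0
x(H) = 0
g(n, O) = 3/2 (g(n, O) = 3/2 + (1/2)*0 = 3/2 + 0 = 3/2)
-3*33*24 + g(-121, -161) = -3*33*24 + 3/2 = -99*24 + 3/2 = -2376 + 3/2 = -4749/2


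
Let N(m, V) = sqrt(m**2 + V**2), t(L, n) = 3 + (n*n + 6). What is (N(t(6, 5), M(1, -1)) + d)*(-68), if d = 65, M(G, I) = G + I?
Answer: -6732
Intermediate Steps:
t(L, n) = 9 + n**2 (t(L, n) = 3 + (n**2 + 6) = 3 + (6 + n**2) = 9 + n**2)
N(m, V) = sqrt(V**2 + m**2)
(N(t(6, 5), M(1, -1)) + d)*(-68) = (sqrt((1 - 1)**2 + (9 + 5**2)**2) + 65)*(-68) = (sqrt(0**2 + (9 + 25)**2) + 65)*(-68) = (sqrt(0 + 34**2) + 65)*(-68) = (sqrt(0 + 1156) + 65)*(-68) = (sqrt(1156) + 65)*(-68) = (34 + 65)*(-68) = 99*(-68) = -6732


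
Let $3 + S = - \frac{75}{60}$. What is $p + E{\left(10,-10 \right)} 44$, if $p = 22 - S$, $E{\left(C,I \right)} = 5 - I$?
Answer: $\frac{2745}{4} \approx 686.25$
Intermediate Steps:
$S = - \frac{17}{4}$ ($S = -3 - \frac{75}{60} = -3 - \frac{5}{4} = - \frac{17}{4} \approx -4.25$)
$p = \frac{105}{4}$ ($p = 22 - - \frac{17}{4} = 22 + \frac{17}{4} = \frac{105}{4} \approx 26.25$)
$p + E{\left(10,-10 \right)} 44 = \frac{105}{4} + \left(5 - -10\right) 44 = \frac{105}{4} + \left(5 + 10\right) 44 = \frac{105}{4} + 15 \cdot 44 = \frac{105}{4} + 660 = \frac{2745}{4}$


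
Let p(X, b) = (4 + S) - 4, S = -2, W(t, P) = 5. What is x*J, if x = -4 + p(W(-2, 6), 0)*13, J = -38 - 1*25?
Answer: 1890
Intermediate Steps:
p(X, b) = -2 (p(X, b) = (4 - 2) - 4 = 2 - 4 = -2)
J = -63 (J = -38 - 25 = -63)
x = -30 (x = -4 - 2*13 = -4 - 26 = -30)
x*J = -30*(-63) = 1890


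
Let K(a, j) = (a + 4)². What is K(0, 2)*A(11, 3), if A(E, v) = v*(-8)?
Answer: -384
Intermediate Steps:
K(a, j) = (4 + a)²
A(E, v) = -8*v
K(0, 2)*A(11, 3) = (4 + 0)²*(-8*3) = 4²*(-24) = 16*(-24) = -384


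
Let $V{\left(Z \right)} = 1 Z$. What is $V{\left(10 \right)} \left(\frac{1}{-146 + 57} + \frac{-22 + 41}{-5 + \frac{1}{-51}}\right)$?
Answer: $- \frac{432485}{11392} \approx -37.964$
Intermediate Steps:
$V{\left(Z \right)} = Z$
$V{\left(10 \right)} \left(\frac{1}{-146 + 57} + \frac{-22 + 41}{-5 + \frac{1}{-51}}\right) = 10 \left(\frac{1}{-146 + 57} + \frac{-22 + 41}{-5 + \frac{1}{-51}}\right) = 10 \left(\frac{1}{-89} + \frac{19}{-5 - \frac{1}{51}}\right) = 10 \left(- \frac{1}{89} + \frac{19}{- \frac{256}{51}}\right) = 10 \left(- \frac{1}{89} + 19 \left(- \frac{51}{256}\right)\right) = 10 \left(- \frac{1}{89} - \frac{969}{256}\right) = 10 \left(- \frac{86497}{22784}\right) = - \frac{432485}{11392}$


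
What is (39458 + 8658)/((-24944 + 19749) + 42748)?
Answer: 48116/37553 ≈ 1.2813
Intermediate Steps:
(39458 + 8658)/((-24944 + 19749) + 42748) = 48116/(-5195 + 42748) = 48116/37553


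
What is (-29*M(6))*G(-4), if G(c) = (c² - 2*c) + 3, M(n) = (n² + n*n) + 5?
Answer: -60291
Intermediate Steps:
M(n) = 5 + 2*n² (M(n) = (n² + n²) + 5 = 2*n² + 5 = 5 + 2*n²)
G(c) = 3 + c² - 2*c
(-29*M(6))*G(-4) = (-29*(5 + 2*6²))*(3 + (-4)² - 2*(-4)) = (-29*(5 + 2*36))*(3 + 16 + 8) = -29*(5 + 72)*27 = -29*77*27 = -2233*27 = -60291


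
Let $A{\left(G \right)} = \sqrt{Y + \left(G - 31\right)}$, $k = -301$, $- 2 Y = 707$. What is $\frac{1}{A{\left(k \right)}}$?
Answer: $- \frac{i \sqrt{2742}}{1371} \approx - 0.038194 i$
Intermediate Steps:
$Y = - \frac{707}{2}$ ($Y = \left(- \frac{1}{2}\right) 707 = - \frac{707}{2} \approx -353.5$)
$A{\left(G \right)} = \sqrt{- \frac{769}{2} + G}$ ($A{\left(G \right)} = \sqrt{- \frac{707}{2} + \left(G - 31\right)} = \sqrt{- \frac{707}{2} + \left(-31 + G\right)} = \sqrt{- \frac{769}{2} + G}$)
$\frac{1}{A{\left(k \right)}} = \frac{1}{\frac{1}{2} \sqrt{-1538 + 4 \left(-301\right)}} = \frac{1}{\frac{1}{2} \sqrt{-1538 - 1204}} = \frac{1}{\frac{1}{2} \sqrt{-2742}} = \frac{1}{\frac{1}{2} i \sqrt{2742}} = - \frac{i \sqrt{2742}}{1371}$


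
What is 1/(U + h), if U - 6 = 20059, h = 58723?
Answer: 1/78788 ≈ 1.2692e-5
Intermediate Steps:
U = 20065 (U = 6 + 20059 = 20065)
1/(U + h) = 1/(20065 + 58723) = 1/78788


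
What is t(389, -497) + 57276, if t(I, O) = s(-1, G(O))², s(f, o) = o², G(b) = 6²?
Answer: 1736892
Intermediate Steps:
G(b) = 36
t(I, O) = 1679616 (t(I, O) = (36²)² = 1296² = 1679616)
t(389, -497) + 57276 = 1679616 + 57276 = 1736892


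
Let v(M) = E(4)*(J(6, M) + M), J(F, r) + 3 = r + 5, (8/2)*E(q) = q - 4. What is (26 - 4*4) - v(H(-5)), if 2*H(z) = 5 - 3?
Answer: 10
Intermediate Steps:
E(q) = -1 + q/4 (E(q) = (q - 4)/4 = (-4 + q)/4 = -1 + q/4)
J(F, r) = 2 + r (J(F, r) = -3 + (r + 5) = -3 + (5 + r) = 2 + r)
H(z) = 1 (H(z) = (5 - 3)/2 = (1/2)*2 = 1)
v(M) = 0 (v(M) = (-1 + (1/4)*4)*((2 + M) + M) = (-1 + 1)*(2 + 2*M) = 0*(2 + 2*M) = 0)
(26 - 4*4) - v(H(-5)) = (26 - 4*4) - 1*0 = (26 - 16) + 0 = 10 + 0 = 10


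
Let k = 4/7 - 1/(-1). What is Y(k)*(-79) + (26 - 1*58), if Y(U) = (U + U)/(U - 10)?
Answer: -150/59 ≈ -2.5424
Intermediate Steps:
k = 11/7 (k = 4*(1/7) - 1*(-1) = 4/7 + 1 = 11/7 ≈ 1.5714)
Y(U) = 2*U/(-10 + U) (Y(U) = (2*U)/(-10 + U) = 2*U/(-10 + U))
Y(k)*(-79) + (26 - 1*58) = (2*(11/7)/(-10 + 11/7))*(-79) + (26 - 1*58) = (2*(11/7)/(-59/7))*(-79) + (26 - 58) = (2*(11/7)*(-7/59))*(-79) - 32 = -22/59*(-79) - 32 = 1738/59 - 32 = -150/59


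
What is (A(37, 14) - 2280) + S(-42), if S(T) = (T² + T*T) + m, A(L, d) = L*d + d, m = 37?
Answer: 1817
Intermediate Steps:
A(L, d) = d + L*d
S(T) = 37 + 2*T² (S(T) = (T² + T*T) + 37 = (T² + T²) + 37 = 2*T² + 37 = 37 + 2*T²)
(A(37, 14) - 2280) + S(-42) = (14*(1 + 37) - 2280) + (37 + 2*(-42)²) = (14*38 - 2280) + (37 + 2*1764) = (532 - 2280) + (37 + 3528) = -1748 + 3565 = 1817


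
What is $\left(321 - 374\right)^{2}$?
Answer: $2809$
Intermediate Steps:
$\left(321 - 374\right)^{2} = \left(-53\right)^{2} = 2809$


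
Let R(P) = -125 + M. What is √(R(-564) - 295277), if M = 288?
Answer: I*√295114 ≈ 543.24*I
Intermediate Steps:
R(P) = 163 (R(P) = -125 + 288 = 163)
√(R(-564) - 295277) = √(163 - 295277) = √(-295114) = I*√295114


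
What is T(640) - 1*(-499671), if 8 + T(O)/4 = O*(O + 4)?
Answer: 2148279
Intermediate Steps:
T(O) = -32 + 4*O*(4 + O) (T(O) = -32 + 4*(O*(O + 4)) = -32 + 4*(O*(4 + O)) = -32 + 4*O*(4 + O))
T(640) - 1*(-499671) = (-32 + 4*640**2 + 16*640) - 1*(-499671) = (-32 + 4*409600 + 10240) + 499671 = (-32 + 1638400 + 10240) + 499671 = 1648608 + 499671 = 2148279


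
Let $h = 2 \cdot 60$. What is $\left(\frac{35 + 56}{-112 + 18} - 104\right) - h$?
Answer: $- \frac{21147}{94} \approx -224.97$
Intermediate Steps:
$h = 120$
$\left(\frac{35 + 56}{-112 + 18} - 104\right) - h = \left(\frac{35 + 56}{-112 + 18} - 104\right) - 120 = \left(\frac{91}{-94} - 104\right) - 120 = \left(91 \left(- \frac{1}{94}\right) - 104\right) - 120 = \left(- \frac{91}{94} - 104\right) - 120 = - \frac{9867}{94} - 120 = - \frac{21147}{94}$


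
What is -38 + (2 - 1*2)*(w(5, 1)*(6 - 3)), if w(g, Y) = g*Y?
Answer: -38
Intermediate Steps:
w(g, Y) = Y*g
-38 + (2 - 1*2)*(w(5, 1)*(6 - 3)) = -38 + (2 - 1*2)*((1*5)*(6 - 3)) = -38 + (2 - 2)*(5*3) = -38 + 0*15 = -38 + 0 = -38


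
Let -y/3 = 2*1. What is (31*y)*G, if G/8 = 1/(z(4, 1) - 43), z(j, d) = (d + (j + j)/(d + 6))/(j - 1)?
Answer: 1302/37 ≈ 35.189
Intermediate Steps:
z(j, d) = (d + 2*j/(6 + d))/(-1 + j) (z(j, d) = (d + (2*j)/(6 + d))/(-1 + j) = (d + 2*j/(6 + d))/(-1 + j))
y = -6 ≈ -6.0000
G = -7/37 (G = 8/((1² + 2*4 + 6*1)/(-6 - 1*1 + 6*4 + 1*4) - 43) = 8/((1 + 8 + 6)/(-6 - 1 + 24 + 4) - 43) = 8/(15/21 - 43) = 8/((1/21)*15 - 43) = 8/(5/7 - 43) = 8/(-296/7) = 8*(-7/296) = -7/37 ≈ -0.18919)
(31*y)*G = (31*(-6))*(-7/37) = -186*(-7/37) = 1302/37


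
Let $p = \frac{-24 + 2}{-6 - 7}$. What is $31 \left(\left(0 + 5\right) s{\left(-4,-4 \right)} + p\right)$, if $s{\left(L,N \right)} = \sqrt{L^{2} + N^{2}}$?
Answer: $\frac{682}{13} + 620 \sqrt{2} \approx 929.27$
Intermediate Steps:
$p = \frac{22}{13}$ ($p = - \frac{22}{-13} = \left(-22\right) \left(- \frac{1}{13}\right) = \frac{22}{13} \approx 1.6923$)
$31 \left(\left(0 + 5\right) s{\left(-4,-4 \right)} + p\right) = 31 \left(\left(0 + 5\right) \sqrt{\left(-4\right)^{2} + \left(-4\right)^{2}} + \frac{22}{13}\right) = 31 \left(5 \sqrt{16 + 16} + \frac{22}{13}\right) = 31 \left(5 \sqrt{32} + \frac{22}{13}\right) = 31 \left(5 \cdot 4 \sqrt{2} + \frac{22}{13}\right) = 31 \left(20 \sqrt{2} + \frac{22}{13}\right) = 31 \left(\frac{22}{13} + 20 \sqrt{2}\right) = \frac{682}{13} + 620 \sqrt{2}$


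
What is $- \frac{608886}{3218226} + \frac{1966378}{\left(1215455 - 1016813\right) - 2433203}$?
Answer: $- \frac{1281473619079}{1198553718131} \approx -1.0692$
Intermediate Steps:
$- \frac{608886}{3218226} + \frac{1966378}{\left(1215455 - 1016813\right) - 2433203} = \left(-608886\right) \frac{1}{3218226} + \frac{1966378}{198642 - 2433203} = - \frac{101481}{536371} + \frac{1966378}{-2234561} = - \frac{101481}{536371} + 1966378 \left(- \frac{1}{2234561}\right) = - \frac{101481}{536371} - \frac{1966378}{2234561} = - \frac{1281473619079}{1198553718131}$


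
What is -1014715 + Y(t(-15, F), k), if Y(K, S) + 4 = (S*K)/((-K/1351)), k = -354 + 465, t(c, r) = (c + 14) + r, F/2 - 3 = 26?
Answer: -1164680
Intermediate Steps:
F = 58 (F = 6 + 2*26 = 6 + 52 = 58)
t(c, r) = 14 + c + r (t(c, r) = (14 + c) + r = 14 + c + r)
k = 111
Y(K, S) = -4 - 1351*S (Y(K, S) = -4 + (S*K)/((-K/1351)) = -4 + (K*S)/((-K*(1/1351))) = -4 + (K*S)/((-K/1351)) = -4 + (K*S)*(-1351/K) = -4 - 1351*S)
-1014715 + Y(t(-15, F), k) = -1014715 + (-4 - 1351*111) = -1014715 + (-4 - 149961) = -1014715 - 149965 = -1164680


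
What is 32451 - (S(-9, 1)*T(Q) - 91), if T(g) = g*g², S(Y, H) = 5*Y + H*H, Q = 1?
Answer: 32586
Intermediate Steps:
S(Y, H) = H² + 5*Y (S(Y, H) = 5*Y + H² = H² + 5*Y)
T(g) = g³
32451 - (S(-9, 1)*T(Q) - 91) = 32451 - ((1² + 5*(-9))*1³ - 91) = 32451 - ((1 - 45)*1 - 91) = 32451 - (-44*1 - 91) = 32451 - (-44 - 91) = 32451 - 1*(-135) = 32451 + 135 = 32586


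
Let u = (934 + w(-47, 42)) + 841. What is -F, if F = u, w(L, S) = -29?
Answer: -1746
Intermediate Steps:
u = 1746 (u = (934 - 29) + 841 = 905 + 841 = 1746)
F = 1746
-F = -1*1746 = -1746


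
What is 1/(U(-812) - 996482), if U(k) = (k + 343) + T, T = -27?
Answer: -1/996978 ≈ -1.0030e-6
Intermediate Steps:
U(k) = 316 + k (U(k) = (k + 343) - 27 = (343 + k) - 27 = 316 + k)
1/(U(-812) - 996482) = 1/((316 - 812) - 996482) = 1/(-496 - 996482) = 1/(-996978) = -1/996978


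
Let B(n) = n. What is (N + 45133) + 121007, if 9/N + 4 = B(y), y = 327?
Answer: 53663229/323 ≈ 1.6614e+5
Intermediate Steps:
N = 9/323 (N = 9/(-4 + 327) = 9/323 ≈ 0.027864)
(N + 45133) + 121007 = (9/323 + 45133) + 121007 = 14577968/323 + 121007 = 53663229/323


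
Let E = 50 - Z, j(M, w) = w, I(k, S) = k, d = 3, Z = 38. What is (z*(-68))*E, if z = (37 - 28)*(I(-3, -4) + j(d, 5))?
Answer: -14688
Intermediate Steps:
z = 18 (z = (37 - 28)*(-3 + 5) = 9*2 = 18)
E = 12 (E = 50 - 1*38 = 50 - 38 = 12)
(z*(-68))*E = (18*(-68))*12 = -1224*12 = -14688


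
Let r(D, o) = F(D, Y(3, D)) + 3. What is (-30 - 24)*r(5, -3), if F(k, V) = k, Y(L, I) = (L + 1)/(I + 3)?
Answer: -432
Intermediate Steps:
Y(L, I) = (1 + L)/(3 + I)
r(D, o) = 3 + D (r(D, o) = D + 3 = 3 + D)
(-30 - 24)*r(5, -3) = (-30 - 24)*(3 + 5) = -54*8 = -432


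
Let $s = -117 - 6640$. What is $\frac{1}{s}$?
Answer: $- \frac{1}{6757} \approx -0.00014799$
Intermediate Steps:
$s = -6757$ ($s = -117 - 6640 = -6757$)
$\frac{1}{s} = \frac{1}{-6757} = - \frac{1}{6757}$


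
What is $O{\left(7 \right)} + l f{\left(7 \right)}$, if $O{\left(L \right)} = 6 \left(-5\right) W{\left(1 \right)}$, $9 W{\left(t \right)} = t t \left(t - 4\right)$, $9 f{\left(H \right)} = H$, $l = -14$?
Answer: $- \frac{8}{9} \approx -0.88889$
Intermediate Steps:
$f{\left(H \right)} = \frac{H}{9}$
$W{\left(t \right)} = \frac{t^{2} \left(-4 + t\right)}{9}$ ($W{\left(t \right)} = \frac{t t \left(t - 4\right)}{9} = \frac{t^{2} \left(-4 + t\right)}{9}$)
$O{\left(L \right)} = 10$ ($O{\left(L \right)} = 6 \left(-5\right) \frac{1^{2} \left(-4 + 1\right)}{9} = - 30 \cdot \frac{1}{9} \cdot 1 \left(-3\right) = \left(-30\right) \left(- \frac{1}{3}\right) = 10$)
$O{\left(7 \right)} + l f{\left(7 \right)} = 10 - 14 \cdot \frac{1}{9} \cdot 7 = 10 - \frac{98}{9} = - \frac{8}{9}$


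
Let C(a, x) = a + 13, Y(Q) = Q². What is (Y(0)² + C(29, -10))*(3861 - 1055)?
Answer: 117852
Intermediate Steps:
C(a, x) = 13 + a
(Y(0)² + C(29, -10))*(3861 - 1055) = ((0²)² + (13 + 29))*(3861 - 1055) = (0² + 42)*2806 = (0 + 42)*2806 = 42*2806 = 117852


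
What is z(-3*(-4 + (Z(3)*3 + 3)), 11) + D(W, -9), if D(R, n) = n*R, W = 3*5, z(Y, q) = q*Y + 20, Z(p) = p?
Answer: -379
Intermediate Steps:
z(Y, q) = 20 + Y*q (z(Y, q) = Y*q + 20 = 20 + Y*q)
W = 15
D(R, n) = R*n
z(-3*(-4 + (Z(3)*3 + 3)), 11) + D(W, -9) = (20 - 3*(-4 + (3*3 + 3))*11) + 15*(-9) = (20 - 3*(-4 + (9 + 3))*11) - 135 = (20 - 3*(-4 + 12)*11) - 135 = (20 - 3*8*11) - 135 = (20 - 24*11) - 135 = (20 - 264) - 135 = -244 - 135 = -379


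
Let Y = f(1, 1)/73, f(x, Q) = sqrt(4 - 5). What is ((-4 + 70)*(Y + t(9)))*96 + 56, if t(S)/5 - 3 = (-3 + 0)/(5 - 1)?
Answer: 71336 + 6336*I/73 ≈ 71336.0 + 86.795*I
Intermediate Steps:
f(x, Q) = I (f(x, Q) = sqrt(-1) = I)
t(S) = 45/4 (t(S) = 15 + 5*((-3 + 0)/(5 - 1)) = 15 + 5*(-3/4) = 15 - 15/4 = 45/4)
Y = I/73 ≈ 0.013699*I
((-4 + 70)*(Y + t(9)))*96 + 56 = ((-4 + 70)*(I/73 + 45/4))*96 + 56 = (66*(45/4 + I/73))*96 + 56 = (1485/2 + 66*I/73)*96 + 56 = (71280 + 6336*I/73) + 56 = 71336 + 6336*I/73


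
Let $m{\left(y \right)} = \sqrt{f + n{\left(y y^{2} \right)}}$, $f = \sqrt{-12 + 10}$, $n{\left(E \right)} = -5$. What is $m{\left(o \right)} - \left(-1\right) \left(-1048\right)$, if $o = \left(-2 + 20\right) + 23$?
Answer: $-1048 + \sqrt{-5 + i \sqrt{2}} \approx -1047.7 + 2.2579 i$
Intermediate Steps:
$o = 41$ ($o = 18 + 23 = 41$)
$f = i \sqrt{2}$ ($f = \sqrt{-2} = i \sqrt{2} \approx 1.4142 i$)
$m{\left(y \right)} = \sqrt{-5 + i \sqrt{2}}$ ($m{\left(y \right)} = \sqrt{i \sqrt{2} - 5} = \sqrt{-5 + i \sqrt{2}}$)
$m{\left(o \right)} - \left(-1\right) \left(-1048\right) = \sqrt{-5 + i \sqrt{2}} - \left(-1\right) \left(-1048\right) = \sqrt{-5 + i \sqrt{2}} - 1048 = -1048 + \sqrt{-5 + i \sqrt{2}}$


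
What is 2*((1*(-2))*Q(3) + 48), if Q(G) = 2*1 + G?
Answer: 76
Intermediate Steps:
Q(G) = 2 + G
2*((1*(-2))*Q(3) + 48) = 2*((1*(-2))*(2 + 3) + 48) = 2*(-2*5 + 48) = 2*(-10 + 48) = 2*38 = 76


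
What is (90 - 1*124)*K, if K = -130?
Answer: 4420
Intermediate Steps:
(90 - 1*124)*K = (90 - 1*124)*(-130) = (90 - 124)*(-130) = -34*(-130) = 4420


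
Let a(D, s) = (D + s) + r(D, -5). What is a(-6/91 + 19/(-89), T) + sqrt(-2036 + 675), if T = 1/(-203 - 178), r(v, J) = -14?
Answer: -44070368/3085719 + I*sqrt(1361) ≈ -14.282 + 36.892*I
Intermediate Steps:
T = -1/381 (T = 1/(-381) = -1/381 ≈ -0.0026247)
a(D, s) = -14 + D + s (a(D, s) = (D + s) - 14 = -14 + D + s)
a(-6/91 + 19/(-89), T) + sqrt(-2036 + 675) = (-14 + (-6/91 + 19/(-89)) - 1/381) + sqrt(-2036 + 675) = (-14 + (-6*1/91 + 19*(-1/89)) - 1/381) + sqrt(-1361) = (-14 + (-6/91 - 19/89) - 1/381) + I*sqrt(1361) = (-14 - 2263/8099 - 1/381) + I*sqrt(1361) = -44070368/3085719 + I*sqrt(1361)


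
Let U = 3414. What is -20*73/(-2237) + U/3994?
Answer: 6734179/4467289 ≈ 1.5074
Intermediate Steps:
-20*73/(-2237) + U/3994 = -20*73/(-2237) + 3414/3994 = -1460*(-1/2237) + 3414*(1/3994) = 1460/2237 + 1707/1997 = 6734179/4467289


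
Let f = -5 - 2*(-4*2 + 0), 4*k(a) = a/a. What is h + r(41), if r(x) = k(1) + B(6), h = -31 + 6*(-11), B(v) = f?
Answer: -343/4 ≈ -85.750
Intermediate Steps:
k(a) = ¼ (k(a) = (a/a)/4 = (¼)*1 = ¼)
f = 11 (f = -5 - 2*(-8 + 0) = -5 - 2*(-8) = -5 + 16 = 11)
B(v) = 11
h = -97 (h = -31 - 66 = -97)
r(x) = 45/4 (r(x) = ¼ + 11 = 45/4)
h + r(41) = -97 + 45/4 = -343/4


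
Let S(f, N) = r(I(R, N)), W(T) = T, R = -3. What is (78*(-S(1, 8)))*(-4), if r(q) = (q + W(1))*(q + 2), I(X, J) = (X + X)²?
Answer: 438672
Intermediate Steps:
I(X, J) = 4*X² (I(X, J) = (2*X)² = 4*X²)
r(q) = (1 + q)*(2 + q) (r(q) = (q + 1)*(q + 2) = (1 + q)*(2 + q))
S(f, N) = 1406 (S(f, N) = 2 + (4*(-3)²)² + 3*(4*(-3)²) = 2 + (4*9)² + 3*(4*9) = 2 + 36² + 3*36 = 2 + 1296 + 108 = 1406)
(78*(-S(1, 8)))*(-4) = (78*(-1*1406))*(-4) = (78*(-1406))*(-4) = -109668*(-4) = 438672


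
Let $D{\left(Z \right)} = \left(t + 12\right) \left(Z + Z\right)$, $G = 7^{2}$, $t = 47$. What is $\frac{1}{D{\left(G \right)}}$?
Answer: $\frac{1}{5782} \approx 0.00017295$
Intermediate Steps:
$G = 49$
$D{\left(Z \right)} = 118 Z$ ($D{\left(Z \right)} = \left(47 + 12\right) \left(Z + Z\right) = 59 \cdot 2 Z = 118 Z$)
$\frac{1}{D{\left(G \right)}} = \frac{1}{118 \cdot 49} = \frac{1}{5782}$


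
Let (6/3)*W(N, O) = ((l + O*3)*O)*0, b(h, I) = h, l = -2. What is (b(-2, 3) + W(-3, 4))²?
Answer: 4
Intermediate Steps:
W(N, O) = 0 (W(N, O) = (((-2 + O*3)*O)*0)/2 = (((-2 + 3*O)*O)*0)/2 = ((O*(-2 + 3*O))*0)/2 = (½)*0 = 0)
(b(-2, 3) + W(-3, 4))² = (-2 + 0)² = (-2)² = 4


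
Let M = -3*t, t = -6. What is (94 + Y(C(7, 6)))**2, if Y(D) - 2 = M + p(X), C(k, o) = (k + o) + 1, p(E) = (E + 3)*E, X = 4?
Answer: 20164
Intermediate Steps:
p(E) = E*(3 + E) (p(E) = (3 + E)*E = E*(3 + E))
M = 18 (M = -3*(-6) = 18)
C(k, o) = 1 + k + o
Y(D) = 48 (Y(D) = 2 + (18 + 4*(3 + 4)) = 2 + (18 + 4*7) = 2 + (18 + 28) = 2 + 46 = 48)
(94 + Y(C(7, 6)))**2 = (94 + 48)**2 = 142**2 = 20164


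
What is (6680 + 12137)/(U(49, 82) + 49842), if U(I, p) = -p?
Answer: 18817/49760 ≈ 0.37816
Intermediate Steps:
(6680 + 12137)/(U(49, 82) + 49842) = (6680 + 12137)/(-1*82 + 49842) = 18817/(-82 + 49842) = 18817/49760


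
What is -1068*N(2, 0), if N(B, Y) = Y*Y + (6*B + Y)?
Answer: -12816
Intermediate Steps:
N(B, Y) = Y + Y² + 6*B (N(B, Y) = Y² + (Y + 6*B) = Y + Y² + 6*B)
-1068*N(2, 0) = -1068*(0 + 0² + 6*2) = -1068*(0 + 0 + 12) = -1068*12 = -12816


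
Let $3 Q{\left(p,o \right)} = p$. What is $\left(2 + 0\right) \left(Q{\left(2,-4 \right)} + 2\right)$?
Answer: $\frac{16}{3} \approx 5.3333$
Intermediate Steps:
$Q{\left(p,o \right)} = \frac{p}{3}$
$\left(2 + 0\right) \left(Q{\left(2,-4 \right)} + 2\right) = \left(2 + 0\right) \left(\frac{1}{3} \cdot 2 + 2\right) = 2 \left(\frac{2}{3} + 2\right) = 2 \cdot \frac{8}{3} = \frac{16}{3}$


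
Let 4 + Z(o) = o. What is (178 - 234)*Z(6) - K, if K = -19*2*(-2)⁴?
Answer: 496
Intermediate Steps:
K = -608 (K = -38*16 = -608)
Z(o) = -4 + o
(178 - 234)*Z(6) - K = (178 - 234)*(-4 + 6) - 1*(-608) = -56*2 + 608 = -112 + 608 = 496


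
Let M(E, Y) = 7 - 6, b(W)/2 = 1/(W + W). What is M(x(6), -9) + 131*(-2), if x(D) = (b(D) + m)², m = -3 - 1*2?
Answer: -261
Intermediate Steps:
m = -5 (m = -3 - 2 = -5)
b(W) = 1/W (b(W) = 2/(W + W) = 2/((2*W)) = 2*(1/(2*W)) = 1/W)
x(D) = (-5 + 1/D)² (x(D) = (1/D - 5)² = (-5 + 1/D)²)
M(E, Y) = 1
M(x(6), -9) + 131*(-2) = 1 + 131*(-2) = 1 - 262 = -261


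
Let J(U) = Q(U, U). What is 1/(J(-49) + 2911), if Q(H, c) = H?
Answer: 1/2862 ≈ 0.00034941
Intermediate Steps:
J(U) = U
1/(J(-49) + 2911) = 1/(-49 + 2911) = 1/2862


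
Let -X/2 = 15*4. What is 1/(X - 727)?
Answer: -1/847 ≈ -0.0011806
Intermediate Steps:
X = -120 (X = -30*4 = -2*60 = -120)
1/(X - 727) = 1/(-120 - 727) = 1/(-847) = -1/847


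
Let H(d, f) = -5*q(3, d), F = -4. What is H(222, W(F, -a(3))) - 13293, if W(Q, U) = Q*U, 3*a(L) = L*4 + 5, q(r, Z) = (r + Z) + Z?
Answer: -15528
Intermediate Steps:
q(r, Z) = r + 2*Z (q(r, Z) = (Z + r) + Z = r + 2*Z)
a(L) = 5/3 + 4*L/3 (a(L) = (L*4 + 5)/3 = (4*L + 5)/3 = (5 + 4*L)/3 = 5/3 + 4*L/3)
H(d, f) = -15 - 10*d (H(d, f) = -5*(3 + 2*d) = -15 - 10*d)
H(222, W(F, -a(3))) - 13293 = (-15 - 10*222) - 13293 = (-15 - 2220) - 13293 = -2235 - 13293 = -15528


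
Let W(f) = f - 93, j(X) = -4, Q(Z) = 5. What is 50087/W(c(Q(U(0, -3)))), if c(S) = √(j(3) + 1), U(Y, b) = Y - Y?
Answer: -1552697/2884 - 50087*I*√3/8652 ≈ -538.38 - 10.027*I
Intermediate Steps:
U(Y, b) = 0
c(S) = I*√3 (c(S) = √(-4 + 1) = √(-3) = I*√3)
W(f) = -93 + f
50087/W(c(Q(U(0, -3)))) = 50087/(-93 + I*√3)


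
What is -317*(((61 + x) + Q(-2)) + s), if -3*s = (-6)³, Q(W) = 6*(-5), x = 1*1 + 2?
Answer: -33602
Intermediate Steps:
x = 3 (x = 1 + 2 = 3)
Q(W) = -30
s = 72 (s = -⅓*(-6)³ = -⅓*(-216) = 72)
-317*(((61 + x) + Q(-2)) + s) = -317*(((61 + 3) - 30) + 72) = -317*((64 - 30) + 72) = -317*(34 + 72) = -317*106 = -33602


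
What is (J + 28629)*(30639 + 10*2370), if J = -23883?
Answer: 257892894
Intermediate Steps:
(J + 28629)*(30639 + 10*2370) = (-23883 + 28629)*(30639 + 10*2370) = 4746*(30639 + 23700) = 4746*54339 = 257892894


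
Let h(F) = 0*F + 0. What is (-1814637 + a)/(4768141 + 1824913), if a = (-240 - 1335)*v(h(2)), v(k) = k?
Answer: -1814637/6593054 ≈ -0.27523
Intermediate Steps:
h(F) = 0 (h(F) = 0 + 0 = 0)
a = 0 (a = (-240 - 1335)*0 = -1575*0 = 0)
(-1814637 + a)/(4768141 + 1824913) = (-1814637 + 0)/(4768141 + 1824913) = -1814637/6593054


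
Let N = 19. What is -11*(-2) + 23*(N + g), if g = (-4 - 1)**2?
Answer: 1034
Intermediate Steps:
g = 25 (g = (-5)**2 = 25)
-11*(-2) + 23*(N + g) = -11*(-2) + 23*(19 + 25) = 22 + 23*44 = 22 + 1012 = 1034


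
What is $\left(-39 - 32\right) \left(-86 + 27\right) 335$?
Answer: $1403315$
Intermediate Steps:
$\left(-39 - 32\right) \left(-86 + 27\right) 335 = \left(-71\right) \left(-59\right) 335 = 4189 \cdot 335 = 1403315$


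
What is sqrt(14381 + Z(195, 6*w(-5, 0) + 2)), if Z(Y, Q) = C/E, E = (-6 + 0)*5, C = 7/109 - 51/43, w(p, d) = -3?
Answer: sqrt(71082491324370)/70305 ≈ 119.92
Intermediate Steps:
C = -5258/4687 (C = 7*(1/109) - 51*1/43 = 7/109 - 51/43 = -5258/4687 ≈ -1.1218)
E = -30 (E = -6*5 = -30)
Z(Y, Q) = 2629/70305 (Z(Y, Q) = -5258/4687/(-30) = -5258/4687*(-1/30) = 2629/70305)
sqrt(14381 + Z(195, 6*w(-5, 0) + 2)) = sqrt(14381 + 2629/70305) = sqrt(1011058834/70305) = sqrt(71082491324370)/70305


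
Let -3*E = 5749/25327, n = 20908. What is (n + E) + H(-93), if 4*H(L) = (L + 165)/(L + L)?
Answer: 1588597646/75981 ≈ 20908.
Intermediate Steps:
E = -5749/75981 (E = -5749/(3*25327) = -⅓*5749/25327 = -5749/75981 ≈ -0.075664)
H(L) = (165 + L)/(8*L) (H(L) = ((L + 165)/(L + L))/4 = ((165 + L)/((2*L)))/4 = ((165 + L)*(1/(2*L)))/4 = ((165 + L)/(2*L))/4 = (165 + L)/(8*L))
(n + E) + H(-93) = (20908 - 5749/75981) + (⅛)*(165 - 93)/(-93) = 1588604999/75981 + (⅛)*(-1/93)*72 = 1588604999/75981 - 3/31 = 1588597646/75981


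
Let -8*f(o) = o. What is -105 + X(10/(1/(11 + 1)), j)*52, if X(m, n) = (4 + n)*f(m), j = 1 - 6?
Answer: 675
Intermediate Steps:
j = -5
f(o) = -o/8
X(m, n) = -m*(4 + n)/8 (X(m, n) = (4 + n)*(-m/8) = -m*(4 + n)/8)
-105 + X(10/(1/(11 + 1)), j)*52 = -105 - 10/(1/(11 + 1))*(4 - 5)/8*52 = -105 - ⅛*10/(1/12)*(-1)*52 = -105 - ⅛*10*12*(-1)*52 = -105 - ⅛*120*(-1)*52 = -105 + 15*52 = -105 + 780 = 675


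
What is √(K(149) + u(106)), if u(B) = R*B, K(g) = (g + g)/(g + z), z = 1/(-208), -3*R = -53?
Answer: √16204579348470/92973 ≈ 43.297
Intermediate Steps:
R = 53/3 (R = -⅓*(-53) = 53/3 ≈ 17.667)
z = -1/208 ≈ -0.0048077
K(g) = 2*g/(-1/208 + g) (K(g) = (g + g)/(g - 1/208) = (2*g)/(-1/208 + g) = 2*g/(-1/208 + g))
u(B) = 53*B/3
√(K(149) + u(106)) = √(416*149/(-1 + 208*149) + (53/3)*106) = √(416*149/(-1 + 30992) + 5618/3) = √(416*149/30991 + 5618/3) = √(416*149*(1/30991) + 5618/3) = √(61984/30991 + 5618/3) = √(174293390/92973) = √16204579348470/92973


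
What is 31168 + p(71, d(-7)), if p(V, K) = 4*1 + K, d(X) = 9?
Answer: 31181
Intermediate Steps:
p(V, K) = 4 + K
31168 + p(71, d(-7)) = 31168 + (4 + 9) = 31168 + 13 = 31181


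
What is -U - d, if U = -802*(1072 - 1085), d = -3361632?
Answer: 3351206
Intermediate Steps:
U = 10426 (U = -802*(-13) = 10426)
-U - d = -1*10426 - 1*(-3361632) = -10426 + 3361632 = 3351206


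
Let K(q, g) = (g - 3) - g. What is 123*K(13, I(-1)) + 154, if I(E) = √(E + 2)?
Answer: -215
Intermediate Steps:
I(E) = √(2 + E)
K(q, g) = -3 (K(q, g) = (-3 + g) - g = -3)
123*K(13, I(-1)) + 154 = 123*(-3) + 154 = -369 + 154 = -215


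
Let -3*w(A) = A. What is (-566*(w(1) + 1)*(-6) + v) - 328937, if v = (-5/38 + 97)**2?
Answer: -458166051/1444 ≈ -3.1729e+5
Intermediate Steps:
w(A) = -A/3
v = 13549761/1444 (v = (-5*1/38 + 97)**2 = (-5/38 + 97)**2 = (3681/38)**2 = 13549761/1444 ≈ 9383.5)
(-566*(w(1) + 1)*(-6) + v) - 328937 = (-566*(-1/3*1 + 1)*(-6) + 13549761/1444) - 328937 = (-566*(-1/3 + 1)*(-6) + 13549761/1444) - 328937 = (-1132*(-6)/3 + 13549761/1444) - 328937 = (-566*(-4) + 13549761/1444) - 328937 = (2264 + 13549761/1444) - 328937 = 16818977/1444 - 328937 = -458166051/1444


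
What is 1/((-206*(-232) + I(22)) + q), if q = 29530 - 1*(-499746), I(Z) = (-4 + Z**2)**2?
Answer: 1/807468 ≈ 1.2384e-6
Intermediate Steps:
q = 529276 (q = 29530 + 499746 = 529276)
1/((-206*(-232) + I(22)) + q) = 1/((-206*(-232) + (-4 + 22**2)**2) + 529276) = 1/((47792 + (-4 + 484)**2) + 529276) = 1/((47792 + 480**2) + 529276) = 1/((47792 + 230400) + 529276) = 1/(278192 + 529276) = 1/807468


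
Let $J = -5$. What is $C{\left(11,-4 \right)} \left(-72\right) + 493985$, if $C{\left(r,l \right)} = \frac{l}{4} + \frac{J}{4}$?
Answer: $494147$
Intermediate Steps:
$C{\left(r,l \right)} = - \frac{5}{4} + \frac{l}{4}$ ($C{\left(r,l \right)} = \frac{l}{4} - \frac{5}{4} = - \frac{5}{4} + \frac{l}{4}$)
$C{\left(11,-4 \right)} \left(-72\right) + 493985 = \left(- \frac{5}{4} + \frac{1}{4} \left(-4\right)\right) \left(-72\right) + 493985 = \left(- \frac{5}{4} - 1\right) \left(-72\right) + 493985 = \left(- \frac{9}{4}\right) \left(-72\right) + 493985 = 162 + 493985 = 494147$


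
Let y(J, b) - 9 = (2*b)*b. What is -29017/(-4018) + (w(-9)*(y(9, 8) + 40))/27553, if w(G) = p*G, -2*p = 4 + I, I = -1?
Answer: 6856834/938203 ≈ 7.3085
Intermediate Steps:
y(J, b) = 9 + 2*b**2 (y(J, b) = 9 + (2*b)*b = 9 + 2*b**2)
p = -3/2 (p = -(4 - 1)/2 = -1/2*3 = -3/2 ≈ -1.5000)
w(G) = -3*G/2
-29017/(-4018) + (w(-9)*(y(9, 8) + 40))/27553 = -29017/(-4018) + ((-3/2*(-9))*((9 + 2*8**2) + 40))/27553 = -29017*(-1/4018) + (27*((9 + 2*64) + 40)/2)*(1/27553) = 29017/4018 + (27*((9 + 128) + 40)/2)*(1/27553) = 29017/4018 + (27*(137 + 40)/2)*(1/27553) = 29017/4018 + ((27/2)*177)*(1/27553) = 29017/4018 + (4779/2)*(1/27553) = 29017/4018 + 81/934 = 6856834/938203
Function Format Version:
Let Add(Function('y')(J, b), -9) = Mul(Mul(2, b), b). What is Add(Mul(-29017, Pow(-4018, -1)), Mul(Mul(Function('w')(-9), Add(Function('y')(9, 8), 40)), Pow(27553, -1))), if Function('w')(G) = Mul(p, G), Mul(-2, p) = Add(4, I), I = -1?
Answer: Rational(6856834, 938203) ≈ 7.3085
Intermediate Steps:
Function('y')(J, b) = Add(9, Mul(2, Pow(b, 2))) (Function('y')(J, b) = Add(9, Mul(Mul(2, b), b)) = Add(9, Mul(2, Pow(b, 2))))
p = Rational(-3, 2) (p = Mul(Rational(-1, 2), Add(4, -1)) = Mul(Rational(-1, 2), 3) = Rational(-3, 2) ≈ -1.5000)
Function('w')(G) = Mul(Rational(-3, 2), G)
Add(Mul(-29017, Pow(-4018, -1)), Mul(Mul(Function('w')(-9), Add(Function('y')(9, 8), 40)), Pow(27553, -1))) = Add(Mul(-29017, Pow(-4018, -1)), Mul(Mul(Mul(Rational(-3, 2), -9), Add(Add(9, Mul(2, Pow(8, 2))), 40)), Pow(27553, -1))) = Add(Mul(-29017, Rational(-1, 4018)), Mul(Mul(Rational(27, 2), Add(Add(9, Mul(2, 64)), 40)), Rational(1, 27553))) = Add(Rational(29017, 4018), Mul(Mul(Rational(27, 2), Add(Add(9, 128), 40)), Rational(1, 27553))) = Add(Rational(29017, 4018), Mul(Mul(Rational(27, 2), Add(137, 40)), Rational(1, 27553))) = Add(Rational(29017, 4018), Mul(Mul(Rational(27, 2), 177), Rational(1, 27553))) = Add(Rational(29017, 4018), Mul(Rational(4779, 2), Rational(1, 27553))) = Add(Rational(29017, 4018), Rational(81, 934)) = Rational(6856834, 938203)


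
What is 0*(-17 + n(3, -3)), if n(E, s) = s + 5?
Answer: 0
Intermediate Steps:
n(E, s) = 5 + s
0*(-17 + n(3, -3)) = 0*(-17 + (5 - 3)) = 0*(-17 + 2) = 0*(-15) = 0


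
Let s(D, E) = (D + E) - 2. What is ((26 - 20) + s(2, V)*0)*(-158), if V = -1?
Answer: -948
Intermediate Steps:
s(D, E) = -2 + D + E
((26 - 20) + s(2, V)*0)*(-158) = ((26 - 20) + (-2 + 2 - 1)*0)*(-158) = (6 - 1*0)*(-158) = (6 + 0)*(-158) = 6*(-158) = -948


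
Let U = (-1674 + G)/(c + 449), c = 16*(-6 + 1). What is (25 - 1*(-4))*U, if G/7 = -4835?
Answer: -1030051/369 ≈ -2791.5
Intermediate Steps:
G = -33845 (G = 7*(-4835) = -33845)
c = -80 (c = 16*(-5) = -80)
U = -35519/369 (U = (-1674 - 33845)/(-80 + 449) = -35519/369 ≈ -96.257)
(25 - 1*(-4))*U = (25 - 1*(-4))*(-35519/369) = (25 + 4)*(-35519/369) = 29*(-35519/369) = -1030051/369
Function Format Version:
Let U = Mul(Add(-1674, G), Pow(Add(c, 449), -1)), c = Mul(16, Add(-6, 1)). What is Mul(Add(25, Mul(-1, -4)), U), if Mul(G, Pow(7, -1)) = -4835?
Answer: Rational(-1030051, 369) ≈ -2791.5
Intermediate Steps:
G = -33845 (G = Mul(7, -4835) = -33845)
c = -80 (c = Mul(16, -5) = -80)
U = Rational(-35519, 369) (U = Mul(Add(-1674, -33845), Pow(Add(-80, 449), -1)) = Mul(-35519, Pow(369, -1)) = Mul(-35519, Rational(1, 369)) = Rational(-35519, 369) ≈ -96.257)
Mul(Add(25, Mul(-1, -4)), U) = Mul(Add(25, Mul(-1, -4)), Rational(-35519, 369)) = Mul(Add(25, 4), Rational(-35519, 369)) = Mul(29, Rational(-35519, 369)) = Rational(-1030051, 369)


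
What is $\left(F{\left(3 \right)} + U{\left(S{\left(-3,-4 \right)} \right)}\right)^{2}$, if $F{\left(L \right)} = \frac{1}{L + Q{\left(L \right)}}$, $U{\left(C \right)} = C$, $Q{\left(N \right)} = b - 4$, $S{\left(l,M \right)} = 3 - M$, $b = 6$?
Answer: $\frac{1296}{25} \approx 51.84$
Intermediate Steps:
$Q{\left(N \right)} = 2$ ($Q{\left(N \right)} = 6 - 4 = 2$)
$F{\left(L \right)} = \frac{1}{2 + L}$ ($F{\left(L \right)} = \frac{1}{L + 2} = \frac{1}{2 + L}$)
$\left(F{\left(3 \right)} + U{\left(S{\left(-3,-4 \right)} \right)}\right)^{2} = \left(\frac{1}{2 + 3} + \left(3 - -4\right)\right)^{2} = \left(\frac{1}{5} + \left(3 + 4\right)\right)^{2} = \left(\frac{1}{5} + 7\right)^{2} = \left(\frac{36}{5}\right)^{2} = \frac{1296}{25}$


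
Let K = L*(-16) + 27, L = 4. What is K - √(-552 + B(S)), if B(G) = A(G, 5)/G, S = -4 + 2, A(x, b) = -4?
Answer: -37 - 5*I*√22 ≈ -37.0 - 23.452*I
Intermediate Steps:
S = -2
B(G) = -4/G
K = -37 (K = 4*(-16) + 27 = -64 + 27 = -37)
K - √(-552 + B(S)) = -37 - √(-552 - 4/(-2)) = -37 - √(-552 - 4*(-½)) = -37 - √(-552 + 2) = -37 - √(-550) = -37 - 5*I*√22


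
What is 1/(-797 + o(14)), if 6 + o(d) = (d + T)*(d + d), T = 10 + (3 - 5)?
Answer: -1/187 ≈ -0.0053476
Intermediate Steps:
T = 8 (T = 10 - 2 = 8)
o(d) = -6 + 2*d*(8 + d) (o(d) = -6 + (d + 8)*(d + d) = -6 + (8 + d)*(2*d) = -6 + 2*d*(8 + d))
1/(-797 + o(14)) = 1/(-797 + (-6 + 2*14**2 + 16*14)) = 1/(-797 + (-6 + 2*196 + 224)) = 1/(-797 + (-6 + 392 + 224)) = 1/(-797 + 610) = 1/(-187) = -1/187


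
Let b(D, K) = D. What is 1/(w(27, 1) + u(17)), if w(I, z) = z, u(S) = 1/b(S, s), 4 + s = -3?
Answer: 17/18 ≈ 0.94444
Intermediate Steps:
s = -7 (s = -4 - 3 = -7)
u(S) = 1/S
1/(w(27, 1) + u(17)) = 1/(1 + 1/17) = 1/(18/17) = 17/18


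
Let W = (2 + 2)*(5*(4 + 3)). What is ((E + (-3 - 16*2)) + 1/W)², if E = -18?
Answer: 55041561/19600 ≈ 2808.2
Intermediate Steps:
W = 140 (W = 4*(5*7) = 4*35 = 140)
((E + (-3 - 16*2)) + 1/W)² = ((-18 + (-3 - 16*2)) + 1/140)² = ((-18 + (-3 - 4*8)) + 1/140)² = ((-18 + (-3 - 32)) + 1/140)² = ((-18 - 35) + 1/140)² = (-53 + 1/140)² = (-7419/140)² = 55041561/19600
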